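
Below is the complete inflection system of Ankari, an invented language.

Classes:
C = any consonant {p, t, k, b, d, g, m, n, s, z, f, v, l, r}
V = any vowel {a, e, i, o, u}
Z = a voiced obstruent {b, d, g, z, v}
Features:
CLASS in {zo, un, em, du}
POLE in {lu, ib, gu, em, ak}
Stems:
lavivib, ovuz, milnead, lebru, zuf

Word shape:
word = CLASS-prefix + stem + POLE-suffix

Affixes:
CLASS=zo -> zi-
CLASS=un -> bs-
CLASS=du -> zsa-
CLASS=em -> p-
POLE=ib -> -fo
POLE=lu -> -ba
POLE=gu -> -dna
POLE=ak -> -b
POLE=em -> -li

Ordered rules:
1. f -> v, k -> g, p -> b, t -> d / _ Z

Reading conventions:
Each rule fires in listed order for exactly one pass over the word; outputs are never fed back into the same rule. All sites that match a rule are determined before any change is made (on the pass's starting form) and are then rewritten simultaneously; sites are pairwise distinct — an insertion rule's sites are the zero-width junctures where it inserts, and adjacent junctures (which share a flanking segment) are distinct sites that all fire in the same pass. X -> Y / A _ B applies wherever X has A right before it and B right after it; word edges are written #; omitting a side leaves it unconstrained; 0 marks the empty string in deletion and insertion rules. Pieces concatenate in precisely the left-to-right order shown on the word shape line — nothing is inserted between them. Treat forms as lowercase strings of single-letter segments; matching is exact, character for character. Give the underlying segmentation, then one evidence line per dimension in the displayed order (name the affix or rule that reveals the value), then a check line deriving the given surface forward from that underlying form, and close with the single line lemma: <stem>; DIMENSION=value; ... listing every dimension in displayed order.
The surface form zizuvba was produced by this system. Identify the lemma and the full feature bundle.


underlying: zi-zuf-ba
CLASS=zo - signalled by the affix zi-
POLE=lu - signalled by the affix -ba
check: zizufba -> zizuvba
lemma: zuf; CLASS=zo; POLE=lu


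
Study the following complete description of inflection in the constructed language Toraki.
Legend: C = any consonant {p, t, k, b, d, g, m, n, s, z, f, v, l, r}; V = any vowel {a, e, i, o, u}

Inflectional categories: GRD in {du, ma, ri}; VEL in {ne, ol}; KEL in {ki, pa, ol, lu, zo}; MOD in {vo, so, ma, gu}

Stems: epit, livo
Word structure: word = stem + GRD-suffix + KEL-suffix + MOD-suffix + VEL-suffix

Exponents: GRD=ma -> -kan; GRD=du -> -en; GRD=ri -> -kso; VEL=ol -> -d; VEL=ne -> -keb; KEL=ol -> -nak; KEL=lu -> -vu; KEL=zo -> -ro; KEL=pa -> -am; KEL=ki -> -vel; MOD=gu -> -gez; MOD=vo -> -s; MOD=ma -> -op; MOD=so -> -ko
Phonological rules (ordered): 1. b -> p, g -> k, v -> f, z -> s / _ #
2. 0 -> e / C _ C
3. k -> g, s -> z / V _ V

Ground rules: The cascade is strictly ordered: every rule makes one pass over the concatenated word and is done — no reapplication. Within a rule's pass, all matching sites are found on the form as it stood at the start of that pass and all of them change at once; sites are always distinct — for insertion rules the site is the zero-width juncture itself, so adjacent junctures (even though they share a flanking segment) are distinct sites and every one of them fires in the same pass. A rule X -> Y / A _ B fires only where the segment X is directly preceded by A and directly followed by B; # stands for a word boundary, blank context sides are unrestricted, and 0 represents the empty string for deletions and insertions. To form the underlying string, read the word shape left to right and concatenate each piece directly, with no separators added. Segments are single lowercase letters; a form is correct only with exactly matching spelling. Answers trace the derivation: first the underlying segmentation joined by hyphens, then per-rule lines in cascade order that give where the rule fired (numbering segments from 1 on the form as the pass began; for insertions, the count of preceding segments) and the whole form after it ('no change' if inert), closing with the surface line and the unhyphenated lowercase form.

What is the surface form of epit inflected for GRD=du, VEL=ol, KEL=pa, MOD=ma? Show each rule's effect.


underlying: epit-en-am-op-d
1. b -> p, g -> k, v -> f, z -> s / _ #: no change
2. 0 -> e / C _ C: inserts after position(s) 10: epitenamoped
3. k -> g, s -> z / V _ V: no change
surface: epitenamoped


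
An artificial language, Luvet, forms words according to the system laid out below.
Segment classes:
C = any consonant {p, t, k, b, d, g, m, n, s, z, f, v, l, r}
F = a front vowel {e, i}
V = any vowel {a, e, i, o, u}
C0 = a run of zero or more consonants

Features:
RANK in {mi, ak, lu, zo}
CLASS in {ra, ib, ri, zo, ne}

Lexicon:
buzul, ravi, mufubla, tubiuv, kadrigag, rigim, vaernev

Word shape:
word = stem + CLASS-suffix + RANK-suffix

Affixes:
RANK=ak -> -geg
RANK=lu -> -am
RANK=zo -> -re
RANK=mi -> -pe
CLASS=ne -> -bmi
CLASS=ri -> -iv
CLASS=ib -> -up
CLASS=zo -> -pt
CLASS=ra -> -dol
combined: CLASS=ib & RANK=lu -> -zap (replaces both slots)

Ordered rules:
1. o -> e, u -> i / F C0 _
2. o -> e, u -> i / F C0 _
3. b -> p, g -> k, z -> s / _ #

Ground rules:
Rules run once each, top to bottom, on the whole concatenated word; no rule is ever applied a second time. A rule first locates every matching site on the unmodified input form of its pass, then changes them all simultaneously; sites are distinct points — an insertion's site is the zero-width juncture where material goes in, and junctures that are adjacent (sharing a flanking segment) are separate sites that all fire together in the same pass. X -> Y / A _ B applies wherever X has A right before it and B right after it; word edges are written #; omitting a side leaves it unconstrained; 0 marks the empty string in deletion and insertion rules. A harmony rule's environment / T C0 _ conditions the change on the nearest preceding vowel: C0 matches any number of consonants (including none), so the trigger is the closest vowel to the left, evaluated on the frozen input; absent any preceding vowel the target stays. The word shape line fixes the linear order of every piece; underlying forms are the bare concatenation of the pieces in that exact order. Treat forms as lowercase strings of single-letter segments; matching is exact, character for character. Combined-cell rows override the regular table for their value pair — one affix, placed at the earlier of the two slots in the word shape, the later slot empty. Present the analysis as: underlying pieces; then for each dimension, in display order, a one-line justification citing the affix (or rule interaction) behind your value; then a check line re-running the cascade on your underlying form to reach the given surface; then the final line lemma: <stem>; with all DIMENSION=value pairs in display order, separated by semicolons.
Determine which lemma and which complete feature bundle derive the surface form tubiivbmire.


underlying: tubiuv-bmi-re
RANK=zo - signalled by the affix -re
CLASS=ne - signalled by the affix -bmi
check: tubiuvbmire -> tubiivbmire -> tubiivbmire -> tubiivbmire
lemma: tubiuv; RANK=zo; CLASS=ne


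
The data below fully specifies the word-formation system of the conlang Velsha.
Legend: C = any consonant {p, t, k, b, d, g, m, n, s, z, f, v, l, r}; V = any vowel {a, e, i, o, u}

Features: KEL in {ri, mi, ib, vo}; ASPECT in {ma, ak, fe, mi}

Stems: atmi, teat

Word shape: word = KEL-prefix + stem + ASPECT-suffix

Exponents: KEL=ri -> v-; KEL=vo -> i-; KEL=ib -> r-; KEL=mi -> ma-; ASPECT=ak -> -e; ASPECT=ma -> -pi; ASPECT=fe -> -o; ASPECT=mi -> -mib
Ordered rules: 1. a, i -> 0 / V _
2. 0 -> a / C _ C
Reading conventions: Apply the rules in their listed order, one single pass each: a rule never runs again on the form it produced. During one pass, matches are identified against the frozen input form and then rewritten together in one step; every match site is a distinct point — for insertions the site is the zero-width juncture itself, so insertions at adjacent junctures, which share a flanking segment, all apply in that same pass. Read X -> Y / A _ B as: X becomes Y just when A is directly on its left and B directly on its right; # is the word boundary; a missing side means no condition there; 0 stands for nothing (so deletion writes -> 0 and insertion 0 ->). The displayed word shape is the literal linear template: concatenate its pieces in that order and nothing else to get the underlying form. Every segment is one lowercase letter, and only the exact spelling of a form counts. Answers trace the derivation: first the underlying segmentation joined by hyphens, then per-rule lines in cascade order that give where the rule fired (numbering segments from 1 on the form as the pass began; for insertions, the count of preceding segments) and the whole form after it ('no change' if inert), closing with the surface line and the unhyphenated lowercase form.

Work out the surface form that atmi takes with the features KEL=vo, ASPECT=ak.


underlying: i-atmi-e
1. a, i -> 0 / V _: fires at position(s) 2: itmie
2. 0 -> a / C _ C: inserts after position(s) 2: itamie
surface: itamie


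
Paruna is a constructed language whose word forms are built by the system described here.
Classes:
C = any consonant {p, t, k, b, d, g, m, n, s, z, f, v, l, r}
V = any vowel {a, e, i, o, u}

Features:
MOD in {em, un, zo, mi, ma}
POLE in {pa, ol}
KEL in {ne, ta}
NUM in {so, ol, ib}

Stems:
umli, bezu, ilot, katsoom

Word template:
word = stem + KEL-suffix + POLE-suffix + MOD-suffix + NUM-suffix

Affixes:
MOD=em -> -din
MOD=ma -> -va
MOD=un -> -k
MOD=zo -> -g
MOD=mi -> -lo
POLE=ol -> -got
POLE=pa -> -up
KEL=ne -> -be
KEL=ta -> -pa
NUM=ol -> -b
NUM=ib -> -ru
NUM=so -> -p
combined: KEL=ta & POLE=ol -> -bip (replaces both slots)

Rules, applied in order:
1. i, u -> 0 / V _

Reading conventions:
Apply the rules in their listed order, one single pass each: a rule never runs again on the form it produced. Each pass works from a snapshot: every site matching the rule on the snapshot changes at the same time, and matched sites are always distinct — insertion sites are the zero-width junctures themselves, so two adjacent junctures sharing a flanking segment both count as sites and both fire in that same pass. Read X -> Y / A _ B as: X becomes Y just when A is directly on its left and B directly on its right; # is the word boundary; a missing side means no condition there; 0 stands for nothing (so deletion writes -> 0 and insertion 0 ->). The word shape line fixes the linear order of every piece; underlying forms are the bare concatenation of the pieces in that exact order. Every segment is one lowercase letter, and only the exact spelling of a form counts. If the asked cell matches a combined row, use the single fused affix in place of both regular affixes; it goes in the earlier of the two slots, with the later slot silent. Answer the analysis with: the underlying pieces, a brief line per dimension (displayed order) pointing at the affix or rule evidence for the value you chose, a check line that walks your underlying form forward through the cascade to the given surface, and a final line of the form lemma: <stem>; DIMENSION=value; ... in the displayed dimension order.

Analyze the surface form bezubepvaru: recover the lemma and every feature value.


underlying: bezu-be-up-va-ru
MOD=ma - signalled by the affix -va
POLE=pa - signalled by the affix -up
KEL=ne - signalled by the affix -be
NUM=ib - signalled by the affix -ru
check: bezubeupvaru -> bezubepvaru
lemma: bezu; MOD=ma; POLE=pa; KEL=ne; NUM=ib


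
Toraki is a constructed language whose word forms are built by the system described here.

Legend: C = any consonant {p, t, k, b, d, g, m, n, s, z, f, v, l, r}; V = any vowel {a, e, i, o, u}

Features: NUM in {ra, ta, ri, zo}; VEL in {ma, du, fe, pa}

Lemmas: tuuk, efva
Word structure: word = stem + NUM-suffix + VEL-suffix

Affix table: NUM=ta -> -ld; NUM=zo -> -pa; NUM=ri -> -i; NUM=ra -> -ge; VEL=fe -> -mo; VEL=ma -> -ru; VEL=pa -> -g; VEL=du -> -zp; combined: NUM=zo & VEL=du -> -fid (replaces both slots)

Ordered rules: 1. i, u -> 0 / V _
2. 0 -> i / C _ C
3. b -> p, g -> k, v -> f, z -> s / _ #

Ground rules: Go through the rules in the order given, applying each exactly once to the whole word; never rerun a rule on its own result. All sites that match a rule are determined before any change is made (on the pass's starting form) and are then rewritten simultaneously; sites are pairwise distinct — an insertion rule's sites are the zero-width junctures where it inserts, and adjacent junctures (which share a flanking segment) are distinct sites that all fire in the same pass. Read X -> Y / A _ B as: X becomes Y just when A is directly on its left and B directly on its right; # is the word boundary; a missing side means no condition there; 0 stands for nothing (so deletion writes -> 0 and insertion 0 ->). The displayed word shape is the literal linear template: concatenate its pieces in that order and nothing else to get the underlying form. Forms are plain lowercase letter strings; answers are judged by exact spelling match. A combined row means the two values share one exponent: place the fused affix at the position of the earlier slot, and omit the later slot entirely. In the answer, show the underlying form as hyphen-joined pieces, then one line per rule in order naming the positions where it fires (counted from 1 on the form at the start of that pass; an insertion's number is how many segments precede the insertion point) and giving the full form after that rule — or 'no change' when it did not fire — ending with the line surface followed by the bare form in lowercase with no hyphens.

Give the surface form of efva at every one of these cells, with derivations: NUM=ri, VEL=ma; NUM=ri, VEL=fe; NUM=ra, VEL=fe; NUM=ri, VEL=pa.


cell NUM=ri, VEL=ma:
underlying: efva-i-ru
1. i, u -> 0 / V _: fires at position(s) 5: efvaru
2. 0 -> i / C _ C: inserts after position(s) 2: efivaru
3. b -> p, g -> k, v -> f, z -> s / _ #: no change
surface: efivaru

cell NUM=ri, VEL=fe:
underlying: efva-i-mo
1. i, u -> 0 / V _: fires at position(s) 5: efvamo
2. 0 -> i / C _ C: inserts after position(s) 2: efivamo
3. b -> p, g -> k, v -> f, z -> s / _ #: no change
surface: efivamo

cell NUM=ra, VEL=fe:
underlying: efva-ge-mo
1. i, u -> 0 / V _: no change
2. 0 -> i / C _ C: inserts after position(s) 2: efivagemo
3. b -> p, g -> k, v -> f, z -> s / _ #: no change
surface: efivagemo

cell NUM=ri, VEL=pa:
underlying: efva-i-g
1. i, u -> 0 / V _: fires at position(s) 5: efvag
2. 0 -> i / C _ C: inserts after position(s) 2: efivag
3. b -> p, g -> k, v -> f, z -> s / _ #: fires at position(s) 6: efivak
surface: efivak


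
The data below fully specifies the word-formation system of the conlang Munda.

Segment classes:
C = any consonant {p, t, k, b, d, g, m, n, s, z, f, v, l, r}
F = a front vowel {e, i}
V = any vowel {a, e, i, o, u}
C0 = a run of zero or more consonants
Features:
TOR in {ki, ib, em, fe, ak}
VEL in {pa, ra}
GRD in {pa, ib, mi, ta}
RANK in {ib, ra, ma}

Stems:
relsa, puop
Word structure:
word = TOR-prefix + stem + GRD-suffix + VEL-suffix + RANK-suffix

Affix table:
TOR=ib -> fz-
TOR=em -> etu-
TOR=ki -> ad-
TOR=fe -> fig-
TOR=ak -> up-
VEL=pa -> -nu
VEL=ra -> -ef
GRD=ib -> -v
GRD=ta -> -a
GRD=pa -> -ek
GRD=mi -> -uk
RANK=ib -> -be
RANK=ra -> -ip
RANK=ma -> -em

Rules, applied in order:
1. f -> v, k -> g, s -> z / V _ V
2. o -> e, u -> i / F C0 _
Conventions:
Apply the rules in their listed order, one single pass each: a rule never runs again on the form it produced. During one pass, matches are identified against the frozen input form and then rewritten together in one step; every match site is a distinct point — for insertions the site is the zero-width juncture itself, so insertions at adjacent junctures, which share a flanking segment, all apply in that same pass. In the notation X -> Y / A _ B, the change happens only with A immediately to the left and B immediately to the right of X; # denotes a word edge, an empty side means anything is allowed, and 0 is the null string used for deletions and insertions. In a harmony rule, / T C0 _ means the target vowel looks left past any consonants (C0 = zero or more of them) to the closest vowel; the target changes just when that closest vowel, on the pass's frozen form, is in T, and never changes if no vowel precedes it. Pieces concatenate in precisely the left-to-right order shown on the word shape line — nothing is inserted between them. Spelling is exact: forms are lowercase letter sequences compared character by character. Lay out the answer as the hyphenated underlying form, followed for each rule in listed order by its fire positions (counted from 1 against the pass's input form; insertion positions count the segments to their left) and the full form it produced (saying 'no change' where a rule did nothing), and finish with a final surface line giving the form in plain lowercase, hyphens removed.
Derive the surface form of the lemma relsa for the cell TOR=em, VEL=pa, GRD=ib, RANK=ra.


underlying: etu-relsa-v-nu-ip
1. f -> v, k -> g, s -> z / V _ V: no change
2. o -> e, u -> i / F C0 _: fires at position(s) 3: etirelsavnuip
surface: etirelsavnuip


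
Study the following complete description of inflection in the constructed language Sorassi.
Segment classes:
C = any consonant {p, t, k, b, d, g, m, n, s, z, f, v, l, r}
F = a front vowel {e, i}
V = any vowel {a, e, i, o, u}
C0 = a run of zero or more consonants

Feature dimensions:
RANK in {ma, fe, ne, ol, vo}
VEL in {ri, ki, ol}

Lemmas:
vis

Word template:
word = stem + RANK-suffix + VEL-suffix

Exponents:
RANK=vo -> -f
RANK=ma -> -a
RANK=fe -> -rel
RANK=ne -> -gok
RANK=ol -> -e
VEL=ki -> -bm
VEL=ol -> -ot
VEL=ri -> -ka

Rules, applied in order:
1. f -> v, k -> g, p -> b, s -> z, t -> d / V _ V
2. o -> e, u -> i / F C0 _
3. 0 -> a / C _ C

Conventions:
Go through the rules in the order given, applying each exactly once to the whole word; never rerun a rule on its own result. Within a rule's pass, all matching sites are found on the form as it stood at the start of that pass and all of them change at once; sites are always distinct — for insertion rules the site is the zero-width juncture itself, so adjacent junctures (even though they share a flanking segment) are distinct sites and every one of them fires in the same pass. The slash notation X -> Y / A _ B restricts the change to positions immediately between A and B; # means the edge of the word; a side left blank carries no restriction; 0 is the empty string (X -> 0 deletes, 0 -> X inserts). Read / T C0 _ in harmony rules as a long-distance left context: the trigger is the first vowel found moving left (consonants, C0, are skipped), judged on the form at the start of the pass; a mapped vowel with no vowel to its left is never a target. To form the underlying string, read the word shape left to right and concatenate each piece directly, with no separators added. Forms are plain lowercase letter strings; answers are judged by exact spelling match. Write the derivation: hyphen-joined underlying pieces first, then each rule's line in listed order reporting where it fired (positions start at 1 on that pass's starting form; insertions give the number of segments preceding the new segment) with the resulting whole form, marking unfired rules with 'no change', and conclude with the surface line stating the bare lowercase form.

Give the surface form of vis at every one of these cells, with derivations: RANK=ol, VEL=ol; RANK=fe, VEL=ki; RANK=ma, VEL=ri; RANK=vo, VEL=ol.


cell RANK=ol, VEL=ol:
underlying: vis-e-ot
1. f -> v, k -> g, p -> b, s -> z, t -> d / V _ V: fires at position(s) 3: vizeot
2. o -> e, u -> i / F C0 _: fires at position(s) 5: vizeet
3. 0 -> a / C _ C: no change
surface: vizeet

cell RANK=fe, VEL=ki:
underlying: vis-rel-bm
1. f -> v, k -> g, p -> b, s -> z, t -> d / V _ V: no change
2. o -> e, u -> i / F C0 _: no change
3. 0 -> a / C _ C: inserts after position(s) 3, 6, 7: visarelabam
surface: visarelabam

cell RANK=ma, VEL=ri:
underlying: vis-a-ka
1. f -> v, k -> g, p -> b, s -> z, t -> d / V _ V: fires at position(s) 3, 5: vizaga
2. o -> e, u -> i / F C0 _: no change
3. 0 -> a / C _ C: no change
surface: vizaga

cell RANK=vo, VEL=ol:
underlying: vis-f-ot
1. f -> v, k -> g, p -> b, s -> z, t -> d / V _ V: no change
2. o -> e, u -> i / F C0 _: fires at position(s) 5: visfet
3. 0 -> a / C _ C: inserts after position(s) 3: visafet
surface: visafet


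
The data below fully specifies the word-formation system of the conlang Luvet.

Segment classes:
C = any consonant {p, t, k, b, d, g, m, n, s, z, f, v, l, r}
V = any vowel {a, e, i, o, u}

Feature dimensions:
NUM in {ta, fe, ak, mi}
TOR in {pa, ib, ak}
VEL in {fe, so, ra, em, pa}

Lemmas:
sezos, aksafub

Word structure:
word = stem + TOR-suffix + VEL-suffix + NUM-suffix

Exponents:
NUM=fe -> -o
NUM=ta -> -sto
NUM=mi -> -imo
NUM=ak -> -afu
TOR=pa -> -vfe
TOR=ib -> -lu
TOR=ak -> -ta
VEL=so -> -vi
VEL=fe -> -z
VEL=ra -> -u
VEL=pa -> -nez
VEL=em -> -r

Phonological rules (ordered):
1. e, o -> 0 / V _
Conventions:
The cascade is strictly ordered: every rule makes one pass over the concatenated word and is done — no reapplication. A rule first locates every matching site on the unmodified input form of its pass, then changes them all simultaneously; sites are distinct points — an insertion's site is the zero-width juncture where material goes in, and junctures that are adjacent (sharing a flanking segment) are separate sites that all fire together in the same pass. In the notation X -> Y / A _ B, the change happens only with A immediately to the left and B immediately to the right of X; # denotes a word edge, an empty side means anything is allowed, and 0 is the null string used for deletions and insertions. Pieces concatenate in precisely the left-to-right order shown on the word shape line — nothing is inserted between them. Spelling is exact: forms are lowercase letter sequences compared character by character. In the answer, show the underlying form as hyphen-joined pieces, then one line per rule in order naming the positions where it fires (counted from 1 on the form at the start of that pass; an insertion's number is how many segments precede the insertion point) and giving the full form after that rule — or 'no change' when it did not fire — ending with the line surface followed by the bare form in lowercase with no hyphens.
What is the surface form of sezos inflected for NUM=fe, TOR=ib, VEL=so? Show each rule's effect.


underlying: sezos-lu-vi-o
1. e, o -> 0 / V _: fires at position(s) 10: sezosluvi
surface: sezosluvi


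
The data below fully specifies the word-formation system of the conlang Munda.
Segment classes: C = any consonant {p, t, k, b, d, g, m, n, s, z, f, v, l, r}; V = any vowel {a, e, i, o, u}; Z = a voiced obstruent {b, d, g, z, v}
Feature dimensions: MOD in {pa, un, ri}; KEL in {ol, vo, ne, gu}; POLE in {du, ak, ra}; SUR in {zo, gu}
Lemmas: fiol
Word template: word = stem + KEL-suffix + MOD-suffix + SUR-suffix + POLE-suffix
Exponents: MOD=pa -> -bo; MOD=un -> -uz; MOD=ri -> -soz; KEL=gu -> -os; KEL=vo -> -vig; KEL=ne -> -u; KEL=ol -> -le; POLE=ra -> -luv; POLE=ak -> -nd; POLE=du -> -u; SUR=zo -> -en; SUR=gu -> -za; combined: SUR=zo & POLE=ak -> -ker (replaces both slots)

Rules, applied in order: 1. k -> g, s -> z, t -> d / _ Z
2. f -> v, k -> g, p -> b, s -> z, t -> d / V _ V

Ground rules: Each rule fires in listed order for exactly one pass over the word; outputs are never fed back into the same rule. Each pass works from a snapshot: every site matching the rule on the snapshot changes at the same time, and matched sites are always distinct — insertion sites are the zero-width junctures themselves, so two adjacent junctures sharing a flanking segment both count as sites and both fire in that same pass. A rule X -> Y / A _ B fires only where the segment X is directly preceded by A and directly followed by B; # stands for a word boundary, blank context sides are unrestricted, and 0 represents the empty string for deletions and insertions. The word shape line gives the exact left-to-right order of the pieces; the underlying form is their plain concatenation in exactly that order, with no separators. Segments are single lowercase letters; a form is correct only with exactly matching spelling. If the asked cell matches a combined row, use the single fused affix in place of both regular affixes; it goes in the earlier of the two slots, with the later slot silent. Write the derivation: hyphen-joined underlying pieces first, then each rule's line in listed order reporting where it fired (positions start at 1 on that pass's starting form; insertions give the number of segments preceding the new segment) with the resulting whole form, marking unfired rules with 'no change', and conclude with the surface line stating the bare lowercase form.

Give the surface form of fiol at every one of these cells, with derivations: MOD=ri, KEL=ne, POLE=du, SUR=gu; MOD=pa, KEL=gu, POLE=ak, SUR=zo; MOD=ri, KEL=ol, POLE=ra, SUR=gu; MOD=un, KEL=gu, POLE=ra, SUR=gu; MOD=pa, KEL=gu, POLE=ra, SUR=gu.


cell MOD=ri, KEL=ne, POLE=du, SUR=gu:
underlying: fiol-u-soz-za-u
1. k -> g, s -> z, t -> d / _ Z: no change
2. f -> v, k -> g, p -> b, s -> z, t -> d / V _ V: fires at position(s) 6: fioluzozzau
surface: fioluzozzau

cell MOD=pa, KEL=gu, POLE=ak, SUR=zo:
underlying: fiol-os-bo-ker
1. k -> g, s -> z, t -> d / _ Z: fires at position(s) 6: fiolozboker
2. f -> v, k -> g, p -> b, s -> z, t -> d / V _ V: fires at position(s) 9: fiolozboger
surface: fiolozboger

cell MOD=ri, KEL=ol, POLE=ra, SUR=gu:
underlying: fiol-le-soz-za-luv
1. k -> g, s -> z, t -> d / _ Z: no change
2. f -> v, k -> g, p -> b, s -> z, t -> d / V _ V: fires at position(s) 7: fiollezozzaluv
surface: fiollezozzaluv

cell MOD=un, KEL=gu, POLE=ra, SUR=gu:
underlying: fiol-os-uz-za-luv
1. k -> g, s -> z, t -> d / _ Z: no change
2. f -> v, k -> g, p -> b, s -> z, t -> d / V _ V: fires at position(s) 6: fiolozuzzaluv
surface: fiolozuzzaluv

cell MOD=pa, KEL=gu, POLE=ra, SUR=gu:
underlying: fiol-os-bo-za-luv
1. k -> g, s -> z, t -> d / _ Z: fires at position(s) 6: fiolozbozaluv
2. f -> v, k -> g, p -> b, s -> z, t -> d / V _ V: no change
surface: fiolozbozaluv


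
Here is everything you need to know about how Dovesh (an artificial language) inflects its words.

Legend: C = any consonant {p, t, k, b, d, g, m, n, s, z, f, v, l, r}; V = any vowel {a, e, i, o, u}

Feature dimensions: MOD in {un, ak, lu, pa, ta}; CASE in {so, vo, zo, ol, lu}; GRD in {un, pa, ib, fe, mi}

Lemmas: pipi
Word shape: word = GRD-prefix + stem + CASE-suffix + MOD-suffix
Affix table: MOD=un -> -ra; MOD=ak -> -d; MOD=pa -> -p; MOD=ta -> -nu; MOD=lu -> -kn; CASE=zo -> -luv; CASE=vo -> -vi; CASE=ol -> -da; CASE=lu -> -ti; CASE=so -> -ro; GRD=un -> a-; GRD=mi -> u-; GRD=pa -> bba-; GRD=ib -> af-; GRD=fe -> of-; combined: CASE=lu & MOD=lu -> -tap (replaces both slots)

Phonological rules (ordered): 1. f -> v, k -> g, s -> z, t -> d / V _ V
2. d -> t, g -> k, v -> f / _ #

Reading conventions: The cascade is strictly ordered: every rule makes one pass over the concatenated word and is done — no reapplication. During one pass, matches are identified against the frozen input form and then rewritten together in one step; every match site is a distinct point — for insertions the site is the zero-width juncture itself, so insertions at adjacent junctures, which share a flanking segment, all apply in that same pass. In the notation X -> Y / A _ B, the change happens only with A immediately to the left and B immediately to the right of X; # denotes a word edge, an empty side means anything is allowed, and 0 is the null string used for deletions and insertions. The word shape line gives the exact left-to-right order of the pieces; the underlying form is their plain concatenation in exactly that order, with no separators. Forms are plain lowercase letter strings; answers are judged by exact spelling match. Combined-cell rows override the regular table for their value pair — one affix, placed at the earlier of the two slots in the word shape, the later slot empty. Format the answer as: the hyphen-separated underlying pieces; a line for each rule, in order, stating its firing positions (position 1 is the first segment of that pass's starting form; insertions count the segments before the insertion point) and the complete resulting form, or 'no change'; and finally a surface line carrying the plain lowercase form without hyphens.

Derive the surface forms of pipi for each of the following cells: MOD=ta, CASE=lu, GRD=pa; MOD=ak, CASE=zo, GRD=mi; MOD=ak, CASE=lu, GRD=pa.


cell MOD=ta, CASE=lu, GRD=pa:
underlying: bba-pipi-ti-nu
1. f -> v, k -> g, s -> z, t -> d / V _ V: fires at position(s) 8: bbapipidinu
2. d -> t, g -> k, v -> f / _ #: no change
surface: bbapipidinu

cell MOD=ak, CASE=zo, GRD=mi:
underlying: u-pipi-luv-d
1. f -> v, k -> g, s -> z, t -> d / V _ V: no change
2. d -> t, g -> k, v -> f / _ #: fires at position(s) 9: upipiluvt
surface: upipiluvt

cell MOD=ak, CASE=lu, GRD=pa:
underlying: bba-pipi-ti-d
1. f -> v, k -> g, s -> z, t -> d / V _ V: fires at position(s) 8: bbapipidid
2. d -> t, g -> k, v -> f / _ #: fires at position(s) 10: bbapipidit
surface: bbapipidit


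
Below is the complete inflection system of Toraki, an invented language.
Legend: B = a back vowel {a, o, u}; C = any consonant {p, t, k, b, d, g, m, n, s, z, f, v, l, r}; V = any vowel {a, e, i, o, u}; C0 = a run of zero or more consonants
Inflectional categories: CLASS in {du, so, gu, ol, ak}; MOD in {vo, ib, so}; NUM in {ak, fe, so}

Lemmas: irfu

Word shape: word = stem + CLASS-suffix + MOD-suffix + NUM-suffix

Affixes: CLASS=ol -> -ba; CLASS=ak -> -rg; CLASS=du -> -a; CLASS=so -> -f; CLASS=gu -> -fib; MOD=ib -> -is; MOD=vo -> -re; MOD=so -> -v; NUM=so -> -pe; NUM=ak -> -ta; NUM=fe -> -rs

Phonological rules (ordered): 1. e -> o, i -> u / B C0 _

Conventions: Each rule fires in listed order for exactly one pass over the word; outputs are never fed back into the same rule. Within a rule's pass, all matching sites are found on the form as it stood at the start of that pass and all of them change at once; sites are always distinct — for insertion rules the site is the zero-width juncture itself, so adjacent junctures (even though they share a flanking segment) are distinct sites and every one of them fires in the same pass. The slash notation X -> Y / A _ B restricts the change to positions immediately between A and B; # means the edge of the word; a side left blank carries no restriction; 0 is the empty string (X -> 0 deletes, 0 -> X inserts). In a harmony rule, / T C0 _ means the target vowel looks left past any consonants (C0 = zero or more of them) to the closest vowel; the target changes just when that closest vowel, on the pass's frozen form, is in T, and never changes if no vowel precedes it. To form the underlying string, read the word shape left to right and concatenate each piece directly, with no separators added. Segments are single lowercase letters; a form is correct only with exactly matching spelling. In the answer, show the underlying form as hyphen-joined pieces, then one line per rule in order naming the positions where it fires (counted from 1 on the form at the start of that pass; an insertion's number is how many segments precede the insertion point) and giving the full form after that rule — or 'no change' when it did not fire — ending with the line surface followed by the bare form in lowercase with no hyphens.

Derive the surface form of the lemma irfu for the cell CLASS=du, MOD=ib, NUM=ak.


underlying: irfu-a-is-ta
1. e -> o, i -> u / B C0 _: fires at position(s) 6: irfuausta
surface: irfuausta


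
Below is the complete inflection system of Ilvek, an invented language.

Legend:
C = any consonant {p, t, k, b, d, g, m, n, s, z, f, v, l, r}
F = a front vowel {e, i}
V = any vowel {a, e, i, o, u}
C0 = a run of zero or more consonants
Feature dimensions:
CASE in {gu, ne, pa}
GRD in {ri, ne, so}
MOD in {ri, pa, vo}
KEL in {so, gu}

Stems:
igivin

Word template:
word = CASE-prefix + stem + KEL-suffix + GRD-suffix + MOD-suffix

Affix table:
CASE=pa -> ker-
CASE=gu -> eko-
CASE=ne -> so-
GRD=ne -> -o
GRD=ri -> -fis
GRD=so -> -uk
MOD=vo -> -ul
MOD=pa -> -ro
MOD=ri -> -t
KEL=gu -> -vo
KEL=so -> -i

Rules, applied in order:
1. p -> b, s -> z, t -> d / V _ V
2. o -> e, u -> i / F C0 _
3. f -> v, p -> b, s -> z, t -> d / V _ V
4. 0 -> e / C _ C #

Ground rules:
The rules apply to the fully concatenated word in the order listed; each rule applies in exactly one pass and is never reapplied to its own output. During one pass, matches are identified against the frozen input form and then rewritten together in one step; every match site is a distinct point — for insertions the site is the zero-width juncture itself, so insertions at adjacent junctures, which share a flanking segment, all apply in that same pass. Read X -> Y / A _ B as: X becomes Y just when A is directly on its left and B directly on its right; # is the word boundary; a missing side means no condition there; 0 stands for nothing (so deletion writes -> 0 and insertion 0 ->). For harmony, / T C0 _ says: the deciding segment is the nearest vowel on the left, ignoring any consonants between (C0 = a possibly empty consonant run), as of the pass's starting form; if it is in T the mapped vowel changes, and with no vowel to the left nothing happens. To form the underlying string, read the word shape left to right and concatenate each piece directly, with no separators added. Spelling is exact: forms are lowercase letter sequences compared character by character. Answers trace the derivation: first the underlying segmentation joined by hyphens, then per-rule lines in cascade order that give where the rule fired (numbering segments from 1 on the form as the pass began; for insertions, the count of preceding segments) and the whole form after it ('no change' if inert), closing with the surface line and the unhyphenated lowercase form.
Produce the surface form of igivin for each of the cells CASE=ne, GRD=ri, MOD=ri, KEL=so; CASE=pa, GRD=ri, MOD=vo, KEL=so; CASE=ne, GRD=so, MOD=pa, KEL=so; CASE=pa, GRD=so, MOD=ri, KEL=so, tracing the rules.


cell CASE=ne, GRD=ri, MOD=ri, KEL=so:
underlying: so-igivin-i-fis-t
1. p -> b, s -> z, t -> d / V _ V: no change
2. o -> e, u -> i / F C0 _: no change
3. f -> v, p -> b, s -> z, t -> d / V _ V: fires at position(s) 10: soigivinivist
4. 0 -> e / C _ C #: inserts after position(s) 12: soigiviniviset
surface: soigiviniviset

cell CASE=pa, GRD=ri, MOD=vo, KEL=so:
underlying: ker-igivin-i-fis-ul
1. p -> b, s -> z, t -> d / V _ V: fires at position(s) 13: kerigivinifizul
2. o -> e, u -> i / F C0 _: fires at position(s) 14: kerigivinifizil
3. f -> v, p -> b, s -> z, t -> d / V _ V: fires at position(s) 11: kerigivinivizil
4. 0 -> e / C _ C #: no change
surface: kerigivinivizil

cell CASE=ne, GRD=so, MOD=pa, KEL=so:
underlying: so-igivin-i-uk-ro
1. p -> b, s -> z, t -> d / V _ V: no change
2. o -> e, u -> i / F C0 _: fires at position(s) 10: soigiviniikro
3. f -> v, p -> b, s -> z, t -> d / V _ V: no change
4. 0 -> e / C _ C #: no change
surface: soigiviniikro

cell CASE=pa, GRD=so, MOD=ri, KEL=so:
underlying: ker-igivin-i-uk-t
1. p -> b, s -> z, t -> d / V _ V: no change
2. o -> e, u -> i / F C0 _: fires at position(s) 11: kerigiviniikt
3. f -> v, p -> b, s -> z, t -> d / V _ V: no change
4. 0 -> e / C _ C #: inserts after position(s) 12: kerigiviniiket
surface: kerigiviniiket


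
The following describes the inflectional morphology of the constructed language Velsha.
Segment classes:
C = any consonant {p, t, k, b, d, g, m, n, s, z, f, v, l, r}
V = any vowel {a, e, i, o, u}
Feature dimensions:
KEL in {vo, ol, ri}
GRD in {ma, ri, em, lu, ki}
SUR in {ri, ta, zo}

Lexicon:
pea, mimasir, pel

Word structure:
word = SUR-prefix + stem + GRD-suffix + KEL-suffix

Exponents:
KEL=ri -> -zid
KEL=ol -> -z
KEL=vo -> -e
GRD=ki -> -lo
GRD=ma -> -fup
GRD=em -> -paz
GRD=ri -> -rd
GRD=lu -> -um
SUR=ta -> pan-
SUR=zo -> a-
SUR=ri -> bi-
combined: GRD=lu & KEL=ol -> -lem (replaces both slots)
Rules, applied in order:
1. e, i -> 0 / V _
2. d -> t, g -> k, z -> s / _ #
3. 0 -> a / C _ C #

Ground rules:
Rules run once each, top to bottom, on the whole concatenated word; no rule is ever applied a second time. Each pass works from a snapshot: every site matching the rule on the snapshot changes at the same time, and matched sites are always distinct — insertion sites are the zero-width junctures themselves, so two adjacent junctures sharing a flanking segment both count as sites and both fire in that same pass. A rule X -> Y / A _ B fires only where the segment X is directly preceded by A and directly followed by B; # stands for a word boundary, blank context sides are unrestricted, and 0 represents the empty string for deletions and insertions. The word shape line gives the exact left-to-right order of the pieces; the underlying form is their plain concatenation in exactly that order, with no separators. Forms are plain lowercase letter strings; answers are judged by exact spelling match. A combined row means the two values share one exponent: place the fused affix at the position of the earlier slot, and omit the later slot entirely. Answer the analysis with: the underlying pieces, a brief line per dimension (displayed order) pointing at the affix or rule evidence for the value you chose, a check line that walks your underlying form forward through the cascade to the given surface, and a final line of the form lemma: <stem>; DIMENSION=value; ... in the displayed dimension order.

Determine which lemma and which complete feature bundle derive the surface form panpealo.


underlying: pan-pea-lo-e
KEL=vo - signalled by the affix -e
GRD=ki - signalled by the affix -lo
SUR=ta - signalled by the affix pan-
check: panpealoe -> panpealo -> panpealo -> panpealo
lemma: pea; KEL=vo; GRD=ki; SUR=ta


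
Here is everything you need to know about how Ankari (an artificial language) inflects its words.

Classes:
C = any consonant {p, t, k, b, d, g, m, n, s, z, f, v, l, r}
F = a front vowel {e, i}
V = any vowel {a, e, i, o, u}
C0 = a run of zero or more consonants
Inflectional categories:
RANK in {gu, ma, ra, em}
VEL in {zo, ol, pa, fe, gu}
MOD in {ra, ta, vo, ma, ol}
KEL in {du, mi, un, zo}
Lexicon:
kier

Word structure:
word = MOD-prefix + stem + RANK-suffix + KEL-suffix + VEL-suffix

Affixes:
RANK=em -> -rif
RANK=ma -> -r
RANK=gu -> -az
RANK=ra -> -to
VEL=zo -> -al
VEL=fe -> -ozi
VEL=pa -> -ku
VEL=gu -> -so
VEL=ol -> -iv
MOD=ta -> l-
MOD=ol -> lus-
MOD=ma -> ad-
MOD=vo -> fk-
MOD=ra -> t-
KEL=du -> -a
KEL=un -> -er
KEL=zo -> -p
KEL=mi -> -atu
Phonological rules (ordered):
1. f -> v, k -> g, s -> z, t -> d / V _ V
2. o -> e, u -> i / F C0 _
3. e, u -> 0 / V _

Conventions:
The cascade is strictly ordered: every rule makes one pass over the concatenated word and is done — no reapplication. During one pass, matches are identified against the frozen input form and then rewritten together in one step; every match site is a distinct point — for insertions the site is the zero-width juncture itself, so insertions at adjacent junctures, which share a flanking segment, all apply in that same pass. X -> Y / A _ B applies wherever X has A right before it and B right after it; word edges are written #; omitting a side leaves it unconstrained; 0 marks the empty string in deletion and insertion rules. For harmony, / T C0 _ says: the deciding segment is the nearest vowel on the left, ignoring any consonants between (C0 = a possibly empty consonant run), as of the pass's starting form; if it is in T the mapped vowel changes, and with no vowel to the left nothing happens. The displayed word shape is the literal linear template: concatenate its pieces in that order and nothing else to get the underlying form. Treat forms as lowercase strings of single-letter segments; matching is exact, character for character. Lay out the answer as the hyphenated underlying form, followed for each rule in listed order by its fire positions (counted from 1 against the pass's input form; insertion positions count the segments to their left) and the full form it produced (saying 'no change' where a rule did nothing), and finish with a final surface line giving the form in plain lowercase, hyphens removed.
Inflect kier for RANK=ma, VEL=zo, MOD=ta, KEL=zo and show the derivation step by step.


underlying: l-kier-r-p-al
1. f -> v, k -> g, s -> z, t -> d / V _ V: no change
2. o -> e, u -> i / F C0 _: no change
3. e, u -> 0 / V _: fires at position(s) 4: lkirrpal
surface: lkirrpal
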